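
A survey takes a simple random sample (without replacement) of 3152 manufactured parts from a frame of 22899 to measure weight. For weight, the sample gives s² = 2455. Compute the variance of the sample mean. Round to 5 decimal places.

0.67166

Under SRS without replacement, Var(ȳ) = (1 − f)·s²/n with f = n/N = 3152/22899 = 0.13764793.
Var(ȳ) = (1 − 0.13764793)·2455/3152 = 0.86235207·0.77887056 = 0.67166064.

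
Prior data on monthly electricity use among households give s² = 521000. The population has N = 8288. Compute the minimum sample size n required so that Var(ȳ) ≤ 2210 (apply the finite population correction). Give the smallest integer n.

Without fpc, n₀ = s²/D = 521000/2210 = 235.7466.
With fpc, (1 − n/N)·s²/n ≤ D requires n ≥ n₀/(1 + n₀/N) = 235.7466/(1 + 235.7466/8288) = 229.2264.
Rounding up, n = 230.

230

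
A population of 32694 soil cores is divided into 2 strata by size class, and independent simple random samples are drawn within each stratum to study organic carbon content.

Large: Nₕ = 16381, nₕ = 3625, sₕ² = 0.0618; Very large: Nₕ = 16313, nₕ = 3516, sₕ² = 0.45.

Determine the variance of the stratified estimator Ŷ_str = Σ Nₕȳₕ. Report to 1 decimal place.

30280.4

Var(Ŷ_str) = Σₕ Nₕ²(1 − fₕ)sₕ²/nₕ.
Large: 16381²·(1 − 3625/16381)·0.0618/3625 = 3562.3401.
Very large: 16313²·(1 − 3516/16313)·0.45/3516 = 26718.105.
Sum = 30280.445.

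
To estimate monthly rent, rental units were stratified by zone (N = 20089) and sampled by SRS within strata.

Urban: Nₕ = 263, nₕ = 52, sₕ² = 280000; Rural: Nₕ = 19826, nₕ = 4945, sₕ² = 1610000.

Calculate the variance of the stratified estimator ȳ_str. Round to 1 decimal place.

Var(ȳ_str) = Σₕ Wₕ²(1 − fₕ)sₕ²/nₕ with Wₕ = Nₕ/N, N = 20089.
Urban: Wₕ = 0.01309174; term = 0.01309174²·(1 − 0.19771863)·280000/52 = 0.74041678.
Rural: Wₕ = 0.98690826; term = 0.98690826²·(1 − 0.24941995)·1610000/4945 = 238.0182.
Sum = 238.75862.

238.8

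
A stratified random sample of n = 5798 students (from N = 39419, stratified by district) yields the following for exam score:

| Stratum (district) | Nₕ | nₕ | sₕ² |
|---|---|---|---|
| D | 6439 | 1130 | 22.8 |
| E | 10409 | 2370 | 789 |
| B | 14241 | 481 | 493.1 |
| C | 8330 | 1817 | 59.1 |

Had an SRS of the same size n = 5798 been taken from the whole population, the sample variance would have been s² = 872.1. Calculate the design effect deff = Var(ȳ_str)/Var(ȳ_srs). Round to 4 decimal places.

1.1598

Var(ȳ_str) = Σ Wₕ²(1−fₕ)sₕ²/nₕ with Wₕ = Nₕ/39419:
  D: (6439/39419)²·(1−1130/6439)·22.8/1130 = 4.4389101 × 10^-4
  E: (10409/39419)²·(1−2370/10409)·789/2370 = 0.017927862
  B: (14241/39419)²·(1−481/14241)·493.1/481 = 0.12928187
  C: (8330/39419)²·(1−1817/8330)·59.1/1817 = 0.0011356576
  → Var(ȳ_str) = 0.14878928.
Var(ȳ_srs) = (1 − 5798/39419)·872.1/5798 = 0.12829009.
deff = 0.14878928 / 0.12829009 = 1.1598.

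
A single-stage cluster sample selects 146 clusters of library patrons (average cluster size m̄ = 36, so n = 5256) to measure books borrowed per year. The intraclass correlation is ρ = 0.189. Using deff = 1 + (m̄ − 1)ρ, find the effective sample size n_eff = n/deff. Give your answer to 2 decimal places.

690.22

deff = 1 + (36 − 1)·0.189 = 1 + 6.615 = 7.615.
n_eff = 5256 / 7.615 = 690.22.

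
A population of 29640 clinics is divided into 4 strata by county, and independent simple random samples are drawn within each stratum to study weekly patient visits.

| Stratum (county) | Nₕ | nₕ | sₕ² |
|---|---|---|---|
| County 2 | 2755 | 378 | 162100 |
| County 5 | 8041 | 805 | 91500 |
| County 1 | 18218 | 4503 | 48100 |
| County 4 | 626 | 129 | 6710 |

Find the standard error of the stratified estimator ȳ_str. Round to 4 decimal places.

Var(ȳ_str) = Σₕ Wₕ²(1 − fₕ)sₕ²/nₕ with Wₕ = Nₕ/N, N = 29640.
County 2: Wₕ = 0.09294872; term = 0.09294872²·(1 − 0.13720508)·162100/378 = 3.1965802.
County 5: Wₕ = 0.27128880; term = 0.27128880²·(1 − 0.10011193)·91500/805 = 7.5279623.
County 1: Wₕ = 0.61464238; term = 0.61464238²·(1 − 0.24717313)·48100/4503 = 3.0379683.
County 4: Wₕ = 0.02112011; term = 0.02112011²·(1 − 0.20607029)·6710/129 = 0.018420743.
Sum = 13.780932.
SE = √(13.780932) = 3.7123.

3.7123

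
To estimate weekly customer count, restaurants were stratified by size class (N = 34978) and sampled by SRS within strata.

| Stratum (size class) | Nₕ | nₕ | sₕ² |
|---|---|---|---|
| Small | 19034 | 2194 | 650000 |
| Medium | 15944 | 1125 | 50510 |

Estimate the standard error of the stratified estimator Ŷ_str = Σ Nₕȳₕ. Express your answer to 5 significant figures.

324920

Var(Ŷ_str) = Σₕ Nₕ²(1 − fₕ)sₕ²/nₕ.
Small: 19034²·(1 − 2194/19034)·650000/2194 = 9.4961789 × 10^10.
Medium: 15944²·(1 − 1125/15944)·50510/1125 = 1.0608184 × 10^10.
Sum = 1.0556997 × 10^11.
SE = √(1.0556997 × 10^11) = 324920.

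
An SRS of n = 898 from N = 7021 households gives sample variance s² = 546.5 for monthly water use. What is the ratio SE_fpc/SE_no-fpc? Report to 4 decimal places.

0.9339

f = n/N = 898/7021 = 0.12790201.
SE_no-fpc = √(s²/n) = 0.78011192; SE_fpc = √((1−f)s²/n) = 0.72851678.
Ratio = √(1−f) = 0.93386187.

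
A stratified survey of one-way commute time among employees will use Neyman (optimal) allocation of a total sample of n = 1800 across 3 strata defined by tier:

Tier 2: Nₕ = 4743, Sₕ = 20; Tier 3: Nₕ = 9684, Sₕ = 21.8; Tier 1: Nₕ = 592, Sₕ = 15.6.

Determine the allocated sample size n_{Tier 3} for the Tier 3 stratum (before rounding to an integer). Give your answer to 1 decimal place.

Neyman allocation: nₕ = n·NₕSₕ / Σⱼ NⱼSⱼ.
Σ NⱼSⱼ = 4743·20 + 9684·21.8 + 592·15.6 = 315206.4.
n_{Tier 3} = 1800·9684·21.8 / 315206.4 = 1205.6.

1205.6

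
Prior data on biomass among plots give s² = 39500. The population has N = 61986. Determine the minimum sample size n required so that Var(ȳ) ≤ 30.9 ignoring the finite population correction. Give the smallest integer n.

1279

Without fpc, n₀ = s²/D = 39500/30.9 = 1278.3172.
Rounding up, n = 1279.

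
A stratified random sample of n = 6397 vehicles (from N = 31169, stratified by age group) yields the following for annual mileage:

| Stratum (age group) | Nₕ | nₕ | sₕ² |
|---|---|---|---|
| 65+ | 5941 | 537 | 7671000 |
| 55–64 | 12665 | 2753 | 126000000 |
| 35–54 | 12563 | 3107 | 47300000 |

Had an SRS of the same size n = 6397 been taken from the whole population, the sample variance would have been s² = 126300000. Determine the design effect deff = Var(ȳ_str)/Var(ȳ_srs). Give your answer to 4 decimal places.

0.5256

Var(ȳ_str) = Σ Wₕ²(1−fₕ)sₕ²/nₕ with Wₕ = Nₕ/31169:
  65+: (5941/31169)²·(1−537/5941)·7671000/537 = 472.07049
  55–64: (12665/31169)²·(1−2753/12665)·126000000/2753 = 5914.0512
  35–54: (12563/31169)²·(1−3107/12563)·47300000/3107 = 1861.5511
  → Var(ȳ_str) = 8247.6728.
Var(ȳ_srs) = (1 − 6397/31169)·126300000/6397 = 15691.527.
deff = 8247.6728 / 15691.527 = 0.5256.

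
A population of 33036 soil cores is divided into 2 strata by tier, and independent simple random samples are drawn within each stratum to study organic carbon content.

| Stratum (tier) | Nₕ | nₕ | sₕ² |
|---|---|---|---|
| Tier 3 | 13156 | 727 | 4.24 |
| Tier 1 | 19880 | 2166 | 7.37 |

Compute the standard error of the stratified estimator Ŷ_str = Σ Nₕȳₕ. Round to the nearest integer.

Var(Ŷ_str) = Σₕ Nₕ²(1 − fₕ)sₕ²/nₕ.
Tier 3: 13156²·(1 − 727/13156)·4.24/727 = 953655.46.
Tier 1: 19880²·(1 − 2166/19880)·7.37/2166 = 1.1982352 × 10^6.
Sum = 2.1518907 × 10^6.
SE = √(2.1518907 × 10^6) = 1467.

1467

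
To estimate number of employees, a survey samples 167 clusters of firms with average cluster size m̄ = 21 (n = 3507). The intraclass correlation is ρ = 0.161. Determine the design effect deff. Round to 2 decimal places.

deff = 1 + (21 − 1)·0.161 = 1 + 3.22 = 4.22.

4.22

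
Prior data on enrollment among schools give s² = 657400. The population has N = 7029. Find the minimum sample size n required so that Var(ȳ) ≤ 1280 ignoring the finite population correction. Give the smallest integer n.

514

Without fpc, n₀ = s²/D = 657400/1280 = 513.5938.
Rounding up, n = 514.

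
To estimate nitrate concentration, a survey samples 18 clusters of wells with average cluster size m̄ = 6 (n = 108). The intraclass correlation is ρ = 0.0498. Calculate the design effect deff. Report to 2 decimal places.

1.25

deff = 1 + (6 − 1)·0.0498 = 1 + 0.249 = 1.249.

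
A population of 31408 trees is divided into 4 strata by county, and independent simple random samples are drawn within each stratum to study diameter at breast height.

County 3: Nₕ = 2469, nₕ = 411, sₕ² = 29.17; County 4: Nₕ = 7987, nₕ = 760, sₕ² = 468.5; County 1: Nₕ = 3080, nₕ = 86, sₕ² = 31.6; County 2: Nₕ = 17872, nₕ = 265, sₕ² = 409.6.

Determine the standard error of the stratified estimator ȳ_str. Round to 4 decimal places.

0.7300

Var(ȳ_str) = Σₕ Wₕ²(1 − fₕ)sₕ²/nₕ with Wₕ = Nₕ/N, N = 31408.
County 3: Wₕ = 0.07861055; term = 0.07861055²·(1 − 0.16646416)·29.17/411 = 3.6557838 × 10^-4.
County 4: Wₕ = 0.25429827; term = 0.25429827²·(1 − 0.09515463)·468.5/760 = 0.036070917.
County 1: Wₕ = 0.09806419; term = 0.09806419²·(1 − 0.02792208)·31.6/86 = 0.0034348722.
County 2: Wₕ = 0.56902700; term = 0.56902700²·(1 − 0.01482766)·409.6/265 = 0.49305121.
Sum = 0.53292258.
SE = √(0.53292258) = 0.7300.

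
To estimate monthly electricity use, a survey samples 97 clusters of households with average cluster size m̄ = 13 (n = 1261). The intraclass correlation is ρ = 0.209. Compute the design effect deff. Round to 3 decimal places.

3.508

deff = 1 + (13 − 1)·0.209 = 1 + 2.508 = 3.508.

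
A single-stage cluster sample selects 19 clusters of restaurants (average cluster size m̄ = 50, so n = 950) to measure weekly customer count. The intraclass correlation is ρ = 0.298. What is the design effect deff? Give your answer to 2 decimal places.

deff = 1 + (50 − 1)·0.298 = 1 + 14.602 = 15.602.

15.60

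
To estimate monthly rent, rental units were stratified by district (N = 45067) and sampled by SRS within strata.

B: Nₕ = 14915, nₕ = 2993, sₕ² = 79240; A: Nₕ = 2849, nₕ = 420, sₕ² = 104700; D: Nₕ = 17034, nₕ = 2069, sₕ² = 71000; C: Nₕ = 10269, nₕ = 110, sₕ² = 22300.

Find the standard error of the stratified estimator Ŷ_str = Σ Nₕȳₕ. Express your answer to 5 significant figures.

Var(Ŷ_str) = Σₕ Nₕ²(1 − fₕ)sₕ²/nₕ.
B: 14915²·(1 − 2993/14915)·79240/2993 = 4.7077146 × 10^9.
A: 2849²·(1 − 420/2849)·104700/420 = 1.7251122 × 10^9.
D: 17034²·(1 − 2069/17034)·71000/2069 = 8.7476465 × 10^9.
C: 10269²·(1 − 110/10269)·22300/110 = 2.1149071 × 10^10.
Sum = 3.6329544 × 10^10.
SE = √(3.6329544 × 10^10) = 190600.

190600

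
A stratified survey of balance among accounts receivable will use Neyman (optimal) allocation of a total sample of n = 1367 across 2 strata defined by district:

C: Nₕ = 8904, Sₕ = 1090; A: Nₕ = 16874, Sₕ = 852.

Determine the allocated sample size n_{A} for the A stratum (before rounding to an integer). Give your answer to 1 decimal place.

Neyman allocation: nₕ = n·NₕSₕ / Σⱼ NⱼSⱼ.
Σ NⱼSⱼ = 8904·1090 + 16874·852 = 2.4082008 × 10^7.
n_{A} = 1367·16874·852 / (2.4082008 × 10^7) = 816.1.

816.1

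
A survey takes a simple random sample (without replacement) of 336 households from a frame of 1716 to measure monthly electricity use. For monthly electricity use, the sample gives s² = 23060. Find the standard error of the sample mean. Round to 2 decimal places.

Under SRS without replacement, Var(ȳ) = (1 − f)·s²/n with f = n/N = 336/1716 = 0.19580420.
Var(ȳ) = (1 − 0.19580420)·23060/336 = 0.80419580·68.630952 = 55.192724.
SE(ȳ) = √(55.192724) = 7.43.

7.43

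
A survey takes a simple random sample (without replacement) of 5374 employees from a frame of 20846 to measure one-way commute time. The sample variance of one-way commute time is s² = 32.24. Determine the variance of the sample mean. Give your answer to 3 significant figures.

Under SRS without replacement, Var(ȳ) = (1 − f)·s²/n with f = n/N = 5374/20846 = 0.25779526.
Var(ȳ) = (1 − 0.25779526)·32.24/5374 = 0.74220474·0.0059992557 = 0.004452676.

0.00445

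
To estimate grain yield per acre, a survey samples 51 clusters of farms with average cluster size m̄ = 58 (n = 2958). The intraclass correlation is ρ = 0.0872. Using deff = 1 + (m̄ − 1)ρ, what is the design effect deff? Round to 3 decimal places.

5.970

deff = 1 + (58 − 1)·0.0872 = 1 + 4.9704 = 5.9704.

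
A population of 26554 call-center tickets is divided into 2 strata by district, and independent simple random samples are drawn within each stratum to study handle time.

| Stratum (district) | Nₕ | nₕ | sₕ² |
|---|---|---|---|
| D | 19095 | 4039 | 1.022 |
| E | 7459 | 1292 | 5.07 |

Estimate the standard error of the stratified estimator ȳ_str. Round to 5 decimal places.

0.01895

Var(ȳ_str) = Σₕ Wₕ²(1 − fₕ)sₕ²/nₕ with Wₕ = Nₕ/N, N = 26554.
D: Wₕ = 0.71910070; term = 0.71910070²·(1 − 0.21152134)·1.022/4039 = 1.0316833 × 10^-4.
E: Wₕ = 0.28089930; term = 0.28089930²·(1 − 0.17321357)·5.07/1292 = 2.5600008 × 10^-4.
Sum = 3.5916841 × 10^-4.
SE = √(3.5916841 × 10^-4) = 0.01895.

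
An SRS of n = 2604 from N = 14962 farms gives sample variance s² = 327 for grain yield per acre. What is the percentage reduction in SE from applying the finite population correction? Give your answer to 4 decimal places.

9.1177

f = n/N = 2604/14962 = 0.17404090.
SE_no-fpc = √(s²/n) = 0.35436709; SE_fpc = √((1−f)s²/n) = 0.32205694.
Ratio = √(1−f) = 0.90882292. Reduction = 100·(1 − 0.90882292) = 9.1177%.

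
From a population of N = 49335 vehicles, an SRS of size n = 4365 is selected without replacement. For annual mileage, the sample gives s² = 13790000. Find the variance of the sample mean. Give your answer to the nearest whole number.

Under SRS without replacement, Var(ȳ) = (1 − f)·s²/n with f = n/N = 4365/49335 = 0.08847674.
Var(ȳ) = (1 − 0.08847674)·13790000/4365 = 0.91152326·3159.2211 = 2879.7035.

2880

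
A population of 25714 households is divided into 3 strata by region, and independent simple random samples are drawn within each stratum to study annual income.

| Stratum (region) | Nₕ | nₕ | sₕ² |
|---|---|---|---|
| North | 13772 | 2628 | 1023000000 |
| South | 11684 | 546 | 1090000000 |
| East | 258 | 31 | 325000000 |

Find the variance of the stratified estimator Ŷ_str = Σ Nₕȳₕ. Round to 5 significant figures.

3.2015 × 10^14

Var(Ŷ_str) = Σₕ Nₕ²(1 − fₕ)sₕ²/nₕ.
North: 13772²·(1 − 2628/13772)·1023000000/2628 = 5.9743188 × 10^13.
South: 11684²·(1 − 546/11684)·1090000000/546 = 2.5979609 × 10^14.
East: 258²·(1 − 31/258)·325000000/31 = 6.1399839 × 10^11.
Sum = 3.2015328 × 10^14.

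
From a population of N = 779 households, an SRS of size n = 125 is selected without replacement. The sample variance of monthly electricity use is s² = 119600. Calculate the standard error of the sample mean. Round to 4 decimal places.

28.3420

Under SRS without replacement, Var(ȳ) = (1 − f)·s²/n with f = n/N = 125/779 = 0.16046213.
Var(ȳ) = (1 − 0.16046213)·119600/125 = 0.83953787·956.8 = 803.26983.
SE(ȳ) = √(803.26983) = 28.3420.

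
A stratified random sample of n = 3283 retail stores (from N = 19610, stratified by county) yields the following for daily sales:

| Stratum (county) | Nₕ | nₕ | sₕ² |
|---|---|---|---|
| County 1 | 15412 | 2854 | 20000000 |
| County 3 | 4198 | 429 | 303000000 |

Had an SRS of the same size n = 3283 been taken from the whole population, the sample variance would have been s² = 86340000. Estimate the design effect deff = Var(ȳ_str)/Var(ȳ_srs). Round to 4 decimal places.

Var(ȳ_str) = Σ Wₕ²(1−fₕ)sₕ²/nₕ with Wₕ = Nₕ/19610:
  County 1: (15412/19610)²·(1−2854/15412)·20000000/2854 = 3526.9582
  County 3: (4198/19610)²·(1−429/4198)·303000000/429 = 29060.208
  → Var(ȳ_str) = 32587.166.
Var(ȳ_srs) = (1 − 3283/19610)·86340000/3283 = 21896.261.
deff = 32587.166 / 21896.261 = 1.4883.

1.4883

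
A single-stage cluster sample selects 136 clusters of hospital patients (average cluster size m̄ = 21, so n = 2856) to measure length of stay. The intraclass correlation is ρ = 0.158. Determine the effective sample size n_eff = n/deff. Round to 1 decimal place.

deff = 1 + (21 − 1)·0.158 = 1 + 3.16 = 4.16.
n_eff = 2856 / 4.16 = 686.5.

686.5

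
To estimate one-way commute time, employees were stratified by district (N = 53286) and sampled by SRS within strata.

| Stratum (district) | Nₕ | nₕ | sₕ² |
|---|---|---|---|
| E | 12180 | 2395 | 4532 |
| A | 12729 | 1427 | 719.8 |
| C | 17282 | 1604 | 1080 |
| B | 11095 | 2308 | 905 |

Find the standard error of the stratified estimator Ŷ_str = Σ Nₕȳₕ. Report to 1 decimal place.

Var(Ŷ_str) = Σₕ Nₕ²(1 − fₕ)sₕ²/nₕ.
E: 12180²·(1 − 2395/12180)·4532/2395 = 2.2552386 × 10^8.
A: 12729²·(1 − 1427/12729)·719.8/1427 = 7.2566714 × 10^7.
C: 17282²·(1 − 1604/17282)·1080/1604 = 1.8243327 × 10^8.
B: 11095²·(1 − 2308/11095)·905/2308 = 3.8227923 × 10^7.
Sum = 5.1875177 × 10^8.
SE = √(5.1875177 × 10^8) = 22776.1.

22776.1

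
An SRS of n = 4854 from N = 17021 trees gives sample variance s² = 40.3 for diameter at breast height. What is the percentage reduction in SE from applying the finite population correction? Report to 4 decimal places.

f = n/N = 4854/17021 = 0.28517713.
SE_no-fpc = √(s²/n) = 0.091117677; SE_fpc = √((1−f)s²/n) = 0.077037442.
Ratio = √(1−f) = 0.84547198. Reduction = 100·(1 − 0.84547198) = 15.4528%.

15.4528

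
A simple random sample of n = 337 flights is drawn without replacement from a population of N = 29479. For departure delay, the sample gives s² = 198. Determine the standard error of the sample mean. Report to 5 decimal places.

Under SRS without replacement, Var(ȳ) = (1 − f)·s²/n with f = n/N = 337/29479 = 0.01143187.
Var(ȳ) = (1 − 0.01143187)·198/337 = 0.98856813·0.58753709 = 0.58082045.
SE(ȳ) = √(0.58082045) = 0.76212.

0.76212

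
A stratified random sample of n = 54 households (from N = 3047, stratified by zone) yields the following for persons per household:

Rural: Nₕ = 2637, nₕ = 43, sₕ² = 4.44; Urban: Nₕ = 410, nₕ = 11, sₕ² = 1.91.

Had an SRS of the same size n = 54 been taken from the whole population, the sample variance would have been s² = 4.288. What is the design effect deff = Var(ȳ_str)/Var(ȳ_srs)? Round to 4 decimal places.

Var(ȳ_str) = Σ Wₕ²(1−fₕ)sₕ²/nₕ with Wₕ = Nₕ/3047:
  Rural: (2637/3047)²·(1−43/2637)·4.44/43 = 0.076076357
  Urban: (410/3047)²·(1−11/410)·1.91/11 = 0.0030595146
  → Var(ȳ_str) = 0.079135872.
Var(ȳ_srs) = (1 − 54/3047)·4.288/54 = 0.078000122.
deff = 0.079135872 / 0.078000122 = 1.0146.

1.0146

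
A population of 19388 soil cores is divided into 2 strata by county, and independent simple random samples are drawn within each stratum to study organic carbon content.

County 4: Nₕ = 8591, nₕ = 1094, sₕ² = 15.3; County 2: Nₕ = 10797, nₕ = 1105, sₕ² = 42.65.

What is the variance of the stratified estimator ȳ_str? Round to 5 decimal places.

Var(ȳ_str) = Σₕ Wₕ²(1 − fₕ)sₕ²/nₕ with Wₕ = Nₕ/N, N = 19388.
County 4: Wₕ = 0.44310914; term = 0.44310914²·(1 − 0.12734257)·15.3/1094 = 0.0023962897.
County 2: Wₕ = 0.55689086; term = 0.55689086²·(1 − 0.10234324)·42.65/1105 = 0.01074502.
Sum = 0.01314131.

0.01314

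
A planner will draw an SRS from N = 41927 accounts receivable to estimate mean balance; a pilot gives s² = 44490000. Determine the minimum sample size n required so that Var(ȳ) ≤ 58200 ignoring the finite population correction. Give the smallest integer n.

765

Without fpc, n₀ = s²/D = 44490000/58200 = 764.4330.
Rounding up, n = 765.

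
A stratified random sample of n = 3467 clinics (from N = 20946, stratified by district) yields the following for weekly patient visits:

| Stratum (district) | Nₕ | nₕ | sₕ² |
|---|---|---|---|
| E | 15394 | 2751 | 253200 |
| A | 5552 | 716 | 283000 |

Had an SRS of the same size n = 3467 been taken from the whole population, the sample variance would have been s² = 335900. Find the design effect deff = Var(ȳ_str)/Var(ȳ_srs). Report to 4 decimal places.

0.8042

Var(ȳ_str) = Σ Wₕ²(1−fₕ)sₕ²/nₕ with Wₕ = Nₕ/20946:
  E: (15394/20946)²·(1−2751/15394)·253200/2751 = 40.829356
  A: (5552/20946)²·(1−716/5552)·283000/716 = 24.18839
  → Var(ȳ_str) = 65.017746.
Var(ȳ_srs) = (1 − 3467/20946)·335900/3467 = 80.84844.
deff = 65.017746 / 80.84844 = 0.8042.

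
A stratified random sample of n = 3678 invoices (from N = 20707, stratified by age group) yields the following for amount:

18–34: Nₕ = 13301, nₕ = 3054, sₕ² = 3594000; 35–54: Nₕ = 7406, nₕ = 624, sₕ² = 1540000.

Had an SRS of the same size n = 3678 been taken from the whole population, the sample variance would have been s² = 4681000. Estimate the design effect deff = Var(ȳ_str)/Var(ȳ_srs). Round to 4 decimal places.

Var(ȳ_str) = Σ Wₕ²(1−fₕ)sₕ²/nₕ with Wₕ = Nₕ/20707:
  18–34: (13301/20707)²·(1−3054/13301)·3594000/3054 = 374.07243
  35–54: (7406/20707)²·(1−624/7406)·1540000/624 = 289.09678
  → Var(ȳ_str) = 663.16921.
Var(ȳ_srs) = (1 − 3678/20707)·4681000/3678 = 1046.6437.
deff = 663.16921 / 1046.6437 = 0.6336.

0.6336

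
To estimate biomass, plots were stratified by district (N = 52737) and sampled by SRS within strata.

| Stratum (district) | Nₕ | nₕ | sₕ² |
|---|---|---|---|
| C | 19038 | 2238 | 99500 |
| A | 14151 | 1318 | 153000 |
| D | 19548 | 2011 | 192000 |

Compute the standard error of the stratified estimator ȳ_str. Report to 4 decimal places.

4.9458

Var(ȳ_str) = Σₕ Wₕ²(1 − fₕ)sₕ²/nₕ with Wₕ = Nₕ/N, N = 52737.
C: Wₕ = 0.36099892; term = 0.36099892²·(1 − 0.11755436)·99500/2238 = 5.1128466.
A: Wₕ = 0.26833153; term = 0.26833153²·(1 − 0.09313829)·153000/1318 = 7.5798481.
D: Wₕ = 0.37066955; term = 0.37066955²·(1 − 0.10287497)·192000/2011 = 11.76836.
Sum = 24.461055.
SE = √(24.461055) = 4.9458.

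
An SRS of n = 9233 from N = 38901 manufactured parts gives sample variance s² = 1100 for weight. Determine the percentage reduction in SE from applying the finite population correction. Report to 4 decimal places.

12.6699

f = n/N = 9233/38901 = 0.23734608.
SE_no-fpc = √(s²/n) = 0.34516355; SE_fpc = √((1−f)s²/n) = 0.30143153.
Ratio = √(1−f) = 0.87330059. Reduction = 100·(1 − 0.87330059) = 12.6699%.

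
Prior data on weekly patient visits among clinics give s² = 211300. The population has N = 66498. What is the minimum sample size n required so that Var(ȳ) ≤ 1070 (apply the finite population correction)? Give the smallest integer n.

Without fpc, n₀ = s²/D = 211300/1070 = 197.4766.
With fpc, (1 − n/N)·s²/n ≤ D requires n ≥ n₀/(1 + n₀/N) = 197.4766/(1 + 197.4766/66498) = 196.8919.
Rounding up, n = 197.

197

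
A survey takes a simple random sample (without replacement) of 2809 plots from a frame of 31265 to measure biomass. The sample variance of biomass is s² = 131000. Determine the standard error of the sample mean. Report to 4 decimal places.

6.5150

Under SRS without replacement, Var(ȳ) = (1 − f)·s²/n with f = n/N = 2809/31265 = 0.08984487.
Var(ȳ) = (1 − 0.08984487)·131000/2809 = 0.91015513·46.635813 = 42.445825.
SE(ȳ) = √(42.445825) = 6.5150.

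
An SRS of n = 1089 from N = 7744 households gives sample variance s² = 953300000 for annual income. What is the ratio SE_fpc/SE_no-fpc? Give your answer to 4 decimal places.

f = n/N = 1089/7744 = 0.14062500.
SE_no-fpc = √(s²/n) = 935.62293; SE_fpc = √((1−f)s²/n) = 867.34567.
Ratio = √(1−f) = 0.92702481.

0.9270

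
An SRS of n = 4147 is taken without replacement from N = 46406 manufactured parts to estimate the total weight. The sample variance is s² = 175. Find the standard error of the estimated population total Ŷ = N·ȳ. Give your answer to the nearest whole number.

9097

Var(Ŷ) = N²·Var(ȳ) = N²·(1 − n/N)·s²/n.
f = 4147/46406 = 0.08936344; Var(ȳ) = 0.91063656·175/4147 = 0.038428116.
Var(Ŷ) = 46406² · 0.038428116 = 8.2755595 × 10^7.
SE(Ŷ) = √(8.2755595 × 10^7) = 9097.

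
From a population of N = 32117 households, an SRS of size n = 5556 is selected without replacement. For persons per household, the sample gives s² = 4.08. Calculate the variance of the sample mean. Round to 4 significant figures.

6.073 × 10^-4

Under SRS without replacement, Var(ȳ) = (1 − f)·s²/n with f = n/N = 5556/32117 = 0.17299250.
Var(ȳ) = (1 − 0.17299250)·4.08/5556 = 0.82700750·7.3434125 × 10^-4 = 6.0730573 × 10^-4.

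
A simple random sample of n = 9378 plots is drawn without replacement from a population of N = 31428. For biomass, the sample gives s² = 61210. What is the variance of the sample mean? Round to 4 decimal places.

Under SRS without replacement, Var(ȳ) = (1 − f)·s²/n with f = n/N = 9378/31428 = 0.29839633.
Var(ȳ) = (1 − 0.29839633)·61210/9378 = 0.70160367·6.526978 = 4.5793517.

4.5794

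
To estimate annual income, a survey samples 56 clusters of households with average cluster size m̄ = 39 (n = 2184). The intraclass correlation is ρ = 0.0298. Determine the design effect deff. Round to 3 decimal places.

deff = 1 + (39 − 1)·0.0298 = 1 + 1.1324 = 2.1324.

2.132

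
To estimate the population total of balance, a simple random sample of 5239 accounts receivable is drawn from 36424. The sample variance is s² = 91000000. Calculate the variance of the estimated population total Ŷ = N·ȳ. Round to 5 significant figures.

Var(Ŷ) = N²·Var(ȳ) = N²·(1 − n/N)·s²/n.
f = 5239/36424 = 0.14383374; Var(ȳ) = 0.85616626·91000000/5239 = 14871.374.
Var(Ŷ) = 36424² · 14871.374 = 1.9729968 × 10^13.

1.9730 × 10^13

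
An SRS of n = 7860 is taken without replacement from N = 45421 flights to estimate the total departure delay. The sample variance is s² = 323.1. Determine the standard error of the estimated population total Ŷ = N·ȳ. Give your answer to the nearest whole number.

Var(Ŷ) = N²·Var(ȳ) = N²·(1 − n/N)·s²/n.
f = 7860/45421 = 0.17304771; Var(ȳ) = 0.82695229·323.1/7860 = 0.033993421.
Var(Ŷ) = 45421² · 0.033993421 = 7.0130713 × 10^7.
SE(Ŷ) = √(7.0130713 × 10^7) = 8374.

8374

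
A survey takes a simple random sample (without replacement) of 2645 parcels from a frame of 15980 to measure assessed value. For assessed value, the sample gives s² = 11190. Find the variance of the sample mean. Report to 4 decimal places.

3.5304

Under SRS without replacement, Var(ȳ) = (1 − f)·s²/n with f = n/N = 2645/15980 = 0.16551940.
Var(ȳ) = (1 − 0.16551940)·11190/2645 = 0.83448060·4.2306238 = 3.5303735.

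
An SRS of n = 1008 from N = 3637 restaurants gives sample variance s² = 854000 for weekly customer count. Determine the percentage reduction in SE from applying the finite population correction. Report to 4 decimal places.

f = n/N = 1008/3637 = 0.27715150.
SE_no-fpc = √(s²/n) = 29.107082; SE_fpc = √((1−f)s²/n) = 24.746986.
Ratio = √(1−f) = 0.85020498. Reduction = 100·(1 − 0.85020498) = 14.9795%.

14.9795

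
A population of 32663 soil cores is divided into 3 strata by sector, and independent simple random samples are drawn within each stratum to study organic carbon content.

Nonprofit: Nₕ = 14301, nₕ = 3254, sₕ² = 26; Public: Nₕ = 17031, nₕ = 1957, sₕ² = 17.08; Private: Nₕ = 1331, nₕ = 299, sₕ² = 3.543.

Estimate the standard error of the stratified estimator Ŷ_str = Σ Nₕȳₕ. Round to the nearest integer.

1876

Var(Ŷ_str) = Σₕ Nₕ²(1 − fₕ)sₕ²/nₕ.
Nonprofit: 14301²·(1 − 3254/14301)·26/3254 = 1.2623116 × 10^6.
Public: 17031²·(1 − 1957/17031)·17.08/1957 = 2.2406071 × 10^6.
Private: 1331²·(1 − 299/1331)·3.543/299 = 16276.376.
Sum = 3.5191951 × 10^6.
SE = √(3.5191951 × 10^6) = 1876.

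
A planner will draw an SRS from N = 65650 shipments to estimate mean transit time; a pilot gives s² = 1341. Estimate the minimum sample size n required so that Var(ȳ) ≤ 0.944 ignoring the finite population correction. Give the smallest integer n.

1421

Without fpc, n₀ = s²/D = 1341/0.944 = 1420.5508.
Rounding up, n = 1421.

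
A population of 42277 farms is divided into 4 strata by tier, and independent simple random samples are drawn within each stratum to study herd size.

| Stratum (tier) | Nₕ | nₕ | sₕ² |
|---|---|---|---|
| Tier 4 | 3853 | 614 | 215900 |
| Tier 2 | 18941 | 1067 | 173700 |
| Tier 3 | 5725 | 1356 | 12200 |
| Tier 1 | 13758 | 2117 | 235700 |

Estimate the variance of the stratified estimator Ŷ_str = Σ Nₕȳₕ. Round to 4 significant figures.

7.756 × 10^10

Var(Ŷ_str) = Σₕ Nₕ²(1 − fₕ)sₕ²/nₕ.
Tier 4: 3853²·(1 − 614/3853)·215900/614 = 4.388279 × 10^9.
Tier 2: 18941²·(1 − 1067/18941)·173700/1067 = 5.5113762 × 10^10.
Tier 3: 5725²·(1 − 1356/5725)·12200/1356 = 2.2503894 × 10^8.
Tier 1: 13758²·(1 − 2117/13758)·235700/2117 = 1.7831354 × 10^10.
Sum = 7.7558434 × 10^10.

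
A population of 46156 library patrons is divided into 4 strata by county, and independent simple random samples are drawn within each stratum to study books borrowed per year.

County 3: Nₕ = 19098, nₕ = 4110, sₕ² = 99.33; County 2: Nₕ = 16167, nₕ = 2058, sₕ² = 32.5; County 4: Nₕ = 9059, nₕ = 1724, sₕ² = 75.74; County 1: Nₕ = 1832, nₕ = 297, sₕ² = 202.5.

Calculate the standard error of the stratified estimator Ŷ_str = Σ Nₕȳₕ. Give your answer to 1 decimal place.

3918.7

Var(Ŷ_str) = Σₕ Nₕ²(1 − fₕ)sₕ²/nₕ.
County 3: 19098²·(1 − 4110/19098)·99.33/4110 = 6.9178348 × 10^6.
County 2: 16167²·(1 − 2058/16167)·32.5/2058 = 3.6021655 × 10^6.
County 4: 9059²·(1 − 1724/9059)·75.74/1724 = 2.9192307 × 10^6.
County 1: 1832²·(1 − 297/1832)·202.5/297 = 1.9173545 × 10^6.
Sum = 1.5356586 × 10^7.
SE = √(1.5356586 × 10^7) = 3918.7.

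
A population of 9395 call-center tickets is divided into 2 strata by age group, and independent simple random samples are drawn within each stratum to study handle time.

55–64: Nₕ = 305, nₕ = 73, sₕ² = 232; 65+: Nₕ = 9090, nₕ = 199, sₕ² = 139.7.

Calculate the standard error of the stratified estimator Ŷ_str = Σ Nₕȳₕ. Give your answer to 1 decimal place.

7547.2

Var(Ŷ_str) = Σₕ Nₕ²(1 − fₕ)sₕ²/nₕ.
55–64: 305²·(1 − 73/305)·232/73 = 224881.1.
65+: 9090²·(1 − 199/9090)·139.7/199 = 5.6735884 × 10^7.
Sum = 5.6960765 × 10^7.
SE = √(5.6960765 × 10^7) = 7547.2.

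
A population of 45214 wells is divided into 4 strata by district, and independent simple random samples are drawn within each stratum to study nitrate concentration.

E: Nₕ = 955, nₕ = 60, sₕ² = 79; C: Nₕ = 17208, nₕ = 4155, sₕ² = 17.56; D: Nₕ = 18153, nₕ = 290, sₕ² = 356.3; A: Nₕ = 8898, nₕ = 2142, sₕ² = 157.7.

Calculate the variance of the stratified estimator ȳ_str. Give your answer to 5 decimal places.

0.19806

Var(ȳ_str) = Σₕ Wₕ²(1 − fₕ)sₕ²/nₕ with Wₕ = Nₕ/N, N = 45214.
E: Wₕ = 0.02112178; term = 0.02112178²·(1 − 0.06282723)·79/60 = 5.5049881 × 10^-4.
C: Wₕ = 0.38059008; term = 0.38059008²·(1 − 0.24145746)·17.56/4155 = 4.6435311 × 10^-4.
D: Wₕ = 0.40149069; term = 0.40149069²·(1 − 0.01597532)·356.3/290 = 0.19488337.
A: Wₕ = 0.19679745; term = 0.19679745²·(1 − 0.24072825)·157.7/2142 = 0.0021649527.
Sum = 0.19806317.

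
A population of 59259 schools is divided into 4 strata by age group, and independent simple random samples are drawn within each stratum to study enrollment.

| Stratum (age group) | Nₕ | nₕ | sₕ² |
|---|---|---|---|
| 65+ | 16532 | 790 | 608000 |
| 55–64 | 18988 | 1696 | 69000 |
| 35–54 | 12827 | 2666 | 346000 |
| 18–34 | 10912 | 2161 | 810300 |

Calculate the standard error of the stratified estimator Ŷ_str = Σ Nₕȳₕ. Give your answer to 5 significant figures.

516110

Var(Ŷ_str) = Σₕ Nₕ²(1 − fₕ)sₕ²/nₕ.
65+: 16532²·(1 − 790/16532)·608000/790 = 2.0029117 × 10^11.
55–64: 18988²·(1 − 1696/18988)·69000/1696 = 1.3358192 × 10^10.
35–54: 12827²·(1 − 2666/12827)·346000/2666 = 1.6915214 × 10^10.
18–34: 10912²·(1 − 2161/10912)·810300/2161 = 3.5805778 × 10^10.
Sum = 2.6637035 × 10^11.
SE = √(2.6637035 × 10^11) = 516110.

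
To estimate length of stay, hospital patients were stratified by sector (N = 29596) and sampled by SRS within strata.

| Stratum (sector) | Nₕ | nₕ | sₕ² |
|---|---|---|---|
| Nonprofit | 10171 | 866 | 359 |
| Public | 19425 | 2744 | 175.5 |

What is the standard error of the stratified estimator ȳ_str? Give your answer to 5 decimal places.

0.26163

Var(ȳ_str) = Σₕ Wₕ²(1 − fₕ)sₕ²/nₕ with Wₕ = Nₕ/N, N = 29596.
Nonprofit: Wₕ = 0.34366131; term = 0.34366131²·(1 − 0.08514404)·359/866 = 0.044790979.
Public: Wₕ = 0.65633869; term = 0.65633869²·(1 − 0.14126126)·175.5/2744 = 0.023659746.
Sum = 0.068450725.
SE = √(0.068450725) = 0.26163.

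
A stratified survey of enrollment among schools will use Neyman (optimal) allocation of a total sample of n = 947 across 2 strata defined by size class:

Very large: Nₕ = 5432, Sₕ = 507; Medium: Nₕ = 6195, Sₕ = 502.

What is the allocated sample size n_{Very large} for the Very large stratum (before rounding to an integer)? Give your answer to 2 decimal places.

444.76

Neyman allocation: nₕ = n·NₕSₕ / Σⱼ NⱼSⱼ.
Σ NⱼSⱼ = 5432·507 + 6195·502 = 5.863914 × 10^6.
n_{Very large} = 947·5432·507 / (5.863914 × 10^6) = 444.76.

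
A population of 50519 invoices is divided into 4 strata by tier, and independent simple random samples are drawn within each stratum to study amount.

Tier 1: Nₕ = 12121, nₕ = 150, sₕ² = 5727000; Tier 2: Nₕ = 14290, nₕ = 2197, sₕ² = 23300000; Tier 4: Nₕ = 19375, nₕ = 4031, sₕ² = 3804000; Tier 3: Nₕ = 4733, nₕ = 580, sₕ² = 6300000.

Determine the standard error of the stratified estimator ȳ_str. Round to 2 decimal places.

55.52

Var(ȳ_str) = Σₕ Wₕ²(1 − fₕ)sₕ²/nₕ with Wₕ = Nₕ/N, N = 50519.
Tier 1: Wₕ = 0.23992953; term = 0.23992953²·(1 − 0.01237522)·5727000/150 = 2170.6776.
Tier 2: Wₕ = 0.28286387; term = 0.28286387²·(1 − 0.15374388)·23300000/2197 = 718.09624.
Tier 4: Wₕ = 0.38351907; term = 0.38351907²·(1 − 0.20805161)·3804000/4031 = 109.92552.
Tier 3: Wₕ = 0.09368752; term = 0.09368752²·(1 − 0.12254384)·6300000/580 = 83.656849.
Sum = 3082.3562.
SE = √(3082.3562) = 55.52.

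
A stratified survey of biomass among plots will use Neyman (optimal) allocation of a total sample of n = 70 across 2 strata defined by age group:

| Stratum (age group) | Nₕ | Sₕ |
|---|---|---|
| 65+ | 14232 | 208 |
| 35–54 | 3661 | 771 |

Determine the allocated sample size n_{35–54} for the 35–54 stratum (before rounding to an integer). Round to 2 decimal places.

34.17

Neyman allocation: nₕ = n·NₕSₕ / Σⱼ NⱼSⱼ.
Σ NⱼSⱼ = 14232·208 + 3661·771 = 5.782887 × 10^6.
n_{35–54} = 70·3661·771 / (5.782887 × 10^6) = 34.17.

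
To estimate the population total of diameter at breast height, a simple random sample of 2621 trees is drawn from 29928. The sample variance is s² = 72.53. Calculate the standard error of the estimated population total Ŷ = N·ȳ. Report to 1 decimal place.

4755.6

Var(Ŷ) = N²·Var(ȳ) = N²·(1 − n/N)·s²/n.
f = 2621/29928 = 0.08757685; Var(ȳ) = 0.91242315·72.53/2621 = 0.025249161.
Var(Ŷ) = 29928² · 0.025249161 = 2.2615299 × 10^7.
SE(Ŷ) = √(2.2615299 × 10^7) = 4755.6.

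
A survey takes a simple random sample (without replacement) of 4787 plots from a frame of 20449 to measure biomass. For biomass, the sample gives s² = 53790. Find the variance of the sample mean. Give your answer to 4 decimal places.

8.6062

Under SRS without replacement, Var(ȳ) = (1 − f)·s²/n with f = n/N = 4787/20449 = 0.23409458.
Var(ȳ) = (1 − 0.23409458)·53790/4787 = 0.76590542·11.236683 = 8.6062362.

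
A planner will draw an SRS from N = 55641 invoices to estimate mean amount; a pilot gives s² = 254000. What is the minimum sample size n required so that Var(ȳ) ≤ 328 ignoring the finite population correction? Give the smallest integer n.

775

Without fpc, n₀ = s²/D = 254000/328 = 774.3902.
Rounding up, n = 775.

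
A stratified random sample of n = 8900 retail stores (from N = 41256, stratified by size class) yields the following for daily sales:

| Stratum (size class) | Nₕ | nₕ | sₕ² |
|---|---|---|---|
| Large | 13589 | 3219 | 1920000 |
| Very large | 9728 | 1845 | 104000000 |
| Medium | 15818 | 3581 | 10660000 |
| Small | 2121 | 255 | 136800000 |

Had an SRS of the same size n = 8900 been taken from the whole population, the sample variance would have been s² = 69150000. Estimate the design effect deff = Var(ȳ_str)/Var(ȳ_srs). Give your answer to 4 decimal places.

Var(ȳ_str) = Σ Wₕ²(1−fₕ)sₕ²/nₕ with Wₕ = Nₕ/41256:
  Large: (13589/41256)²·(1−3219/13589)·1920000/3219 = 49.382409
  Very large: (9728/41256)²·(1−1845/9728)·104000000/1845 = 2539.6731
  Medium: (15818/41256)²·(1−3581/15818)·10660000/3581 = 338.53625
  Small: (2121/41256)²·(1−255/2121)·136800000/255 = 1247.4524
  → Var(ȳ_str) = 4175.0442.
Var(ȳ_srs) = (1 − 8900/41256)·69150000/8900 = 6093.5431.
deff = 4175.0442 / 6093.5431 = 0.6852.

0.6852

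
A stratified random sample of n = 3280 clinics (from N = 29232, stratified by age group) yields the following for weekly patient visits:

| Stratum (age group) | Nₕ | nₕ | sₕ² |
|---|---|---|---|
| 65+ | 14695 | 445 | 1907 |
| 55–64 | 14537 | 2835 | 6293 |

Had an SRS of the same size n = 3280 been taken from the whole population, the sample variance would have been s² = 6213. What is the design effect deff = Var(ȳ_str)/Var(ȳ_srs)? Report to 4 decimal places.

0.8873

Var(ȳ_str) = Σ Wₕ²(1−fₕ)sₕ²/nₕ with Wₕ = Nₕ/29232:
  65+: (14695/29232)²·(1−445/14695)·1907/445 = 1.0501663
  55–64: (14537/29232)²·(1−2835/14537)·6293/2835 = 0.44189846
  → Var(ȳ_str) = 1.4920648.
Var(ȳ_srs) = (1 − 3280/29232)·6213/3280 = 1.6816663.
deff = 1.4920648 / 1.6816663 = 0.8873.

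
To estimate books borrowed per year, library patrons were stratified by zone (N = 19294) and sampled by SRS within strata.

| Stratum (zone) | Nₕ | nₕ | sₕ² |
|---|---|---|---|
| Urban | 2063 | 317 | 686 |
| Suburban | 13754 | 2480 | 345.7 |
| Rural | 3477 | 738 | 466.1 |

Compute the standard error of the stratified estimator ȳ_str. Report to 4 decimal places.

Var(ȳ_str) = Σₕ Wₕ²(1 − fₕ)sₕ²/nₕ with Wₕ = Nₕ/N, N = 19294.
Urban: Wₕ = 0.10692443; term = 0.10692443²·(1 − 0.15365972)·686/317 = 0.020939378.
Suburban: Wₕ = 0.71286410; term = 0.71286410²·(1 − 0.18031118)·345.7/2480 = 0.058064435.
Rural: Wₕ = 0.18021146; term = 0.18021146²·(1 − 0.21225194)·466.1/738 = 0.016157528.
Sum = 0.095161341.
SE = √(0.095161341) = 0.3085.

0.3085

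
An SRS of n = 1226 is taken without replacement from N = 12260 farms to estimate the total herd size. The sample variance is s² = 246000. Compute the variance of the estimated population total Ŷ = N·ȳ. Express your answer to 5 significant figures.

Var(Ŷ) = N²·Var(ȳ) = N²·(1 − n/N)·s²/n.
f = 1226/12260 = 0.10000000; Var(ȳ) = 0.90000000·246000/1226 = 180.58728.
Var(Ŷ) = 12260² · 180.58728 = 2.7143641 × 10^10.

2.7144 × 10^10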